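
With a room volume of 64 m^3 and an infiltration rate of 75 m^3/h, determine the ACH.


ACH = flow / volume
ACH = 75 / 64
ACH = 1.172

1.172


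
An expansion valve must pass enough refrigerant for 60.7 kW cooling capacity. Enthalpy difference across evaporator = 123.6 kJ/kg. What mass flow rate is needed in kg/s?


m_dot = Q / dh
m_dot = 60.7 / 123.6
m_dot = 0.4911 kg/s

0.4911


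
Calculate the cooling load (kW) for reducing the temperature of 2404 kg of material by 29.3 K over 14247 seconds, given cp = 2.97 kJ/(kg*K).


Q = m * cp * dT / t
Q = 2404 * 2.97 * 29.3 / 14247
Q = 14.684 kW

14.684


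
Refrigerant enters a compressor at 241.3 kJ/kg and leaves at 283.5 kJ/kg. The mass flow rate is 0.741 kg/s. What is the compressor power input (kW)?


dh = 283.5 - 241.3 = 42.2 kJ/kg
W = m_dot * dh = 0.741 * 42.2 = 31.27 kW

31.27


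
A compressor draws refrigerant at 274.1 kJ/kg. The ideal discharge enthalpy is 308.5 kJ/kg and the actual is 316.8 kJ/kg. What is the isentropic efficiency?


dh_ideal = 308.5 - 274.1 = 34.4 kJ/kg
dh_actual = 316.8 - 274.1 = 42.7 kJ/kg
eta_s = dh_ideal / dh_actual = 34.4 / 42.7
eta_s = 0.8056

0.8056


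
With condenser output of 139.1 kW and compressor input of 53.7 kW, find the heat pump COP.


COP_hp = Q_cond / W
COP_hp = 139.1 / 53.7
COP_hp = 2.59

2.59


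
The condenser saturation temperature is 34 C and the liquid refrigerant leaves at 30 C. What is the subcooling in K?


Subcooling = T_cond - T_liquid
Subcooling = 34 - 30
Subcooling = 4 K

4


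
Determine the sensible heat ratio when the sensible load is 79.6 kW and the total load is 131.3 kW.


SHR = Q_sensible / Q_total
SHR = 79.6 / 131.3
SHR = 0.606

0.606


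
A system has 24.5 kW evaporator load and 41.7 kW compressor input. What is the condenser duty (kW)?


Q_cond = Q_evap + W
Q_cond = 24.5 + 41.7
Q_cond = 66.2 kW

66.2


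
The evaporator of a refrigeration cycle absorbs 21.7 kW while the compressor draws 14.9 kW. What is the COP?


COP = Q_evap / W
COP = 21.7 / 14.9
COP = 1.456

1.456


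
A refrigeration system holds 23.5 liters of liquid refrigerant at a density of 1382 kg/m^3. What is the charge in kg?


Charge = V * rho / 1000
Charge = 23.5 * 1382 / 1000
Charge = 32.48 kg

32.48


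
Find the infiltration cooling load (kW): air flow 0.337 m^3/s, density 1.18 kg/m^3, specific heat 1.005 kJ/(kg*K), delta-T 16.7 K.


Q = V_dot * rho * cp * dT
Q = 0.337 * 1.18 * 1.005 * 16.7
Q = 6.674 kW

6.674


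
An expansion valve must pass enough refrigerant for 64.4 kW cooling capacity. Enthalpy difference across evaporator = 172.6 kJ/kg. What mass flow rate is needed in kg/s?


m_dot = Q / dh
m_dot = 64.4 / 172.6
m_dot = 0.3731 kg/s

0.3731


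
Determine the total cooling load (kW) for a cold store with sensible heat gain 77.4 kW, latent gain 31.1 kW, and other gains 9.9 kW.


Q_total = Q_s + Q_l + Q_misc
Q_total = 77.4 + 31.1 + 9.9
Q_total = 118.4 kW

118.4


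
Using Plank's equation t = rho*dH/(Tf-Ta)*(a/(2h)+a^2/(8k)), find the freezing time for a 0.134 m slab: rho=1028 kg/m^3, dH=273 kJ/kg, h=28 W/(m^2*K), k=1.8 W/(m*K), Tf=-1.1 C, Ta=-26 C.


dT = -1.1 - (-26) = 24.9 K
term1 = a/(2h) = 0.134/(2*28) = 0.002392857143
term2 = a^2/(8k) = 0.134^2/(8*1.8) = 0.001246944444
t = rho*dH*1000/dT * (term1 + term2)
t = 1028*273*1000/24.9 * (0.002392857143 + 0.001246944444)
t = 41024 s

41024


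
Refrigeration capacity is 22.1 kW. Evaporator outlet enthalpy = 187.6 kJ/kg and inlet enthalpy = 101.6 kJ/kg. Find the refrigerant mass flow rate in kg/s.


dh = 187.6 - 101.6 = 86.0 kJ/kg
m_dot = Q / dh = 22.1 / 86.0 = 0.257 kg/s

0.257


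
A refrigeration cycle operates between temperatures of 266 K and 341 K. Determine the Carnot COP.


dT = 341 - 266 = 75 K
COP_carnot = T_cold / dT = 266 / 75
COP_carnot = 3.547

3.547


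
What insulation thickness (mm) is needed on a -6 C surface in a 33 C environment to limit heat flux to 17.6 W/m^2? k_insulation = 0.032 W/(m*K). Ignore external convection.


dT = 33 - (-6) = 39 K
thickness = k * dT / q_max * 1000
thickness = 0.032 * 39 / 17.6 * 1000
thickness = 70.9 mm

70.9


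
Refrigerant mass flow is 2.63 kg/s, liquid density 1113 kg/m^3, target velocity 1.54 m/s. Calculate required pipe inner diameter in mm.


A = m_dot / (rho * v) = 2.63 / (1113 * 1.54) = 0.001534404499 m^2
d = sqrt(4*A/pi) * 1000
d = 44.2 mm

44.2


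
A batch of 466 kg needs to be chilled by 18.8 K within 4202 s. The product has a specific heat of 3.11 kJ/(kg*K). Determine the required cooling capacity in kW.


Q = m * cp * dT / t
Q = 466 * 3.11 * 18.8 / 4202
Q = 6.484 kW

6.484


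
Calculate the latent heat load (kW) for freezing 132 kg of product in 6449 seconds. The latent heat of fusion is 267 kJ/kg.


Q_lat = m * h_fg / t
Q_lat = 132 * 267 / 6449
Q_lat = 5.47 kW

5.47


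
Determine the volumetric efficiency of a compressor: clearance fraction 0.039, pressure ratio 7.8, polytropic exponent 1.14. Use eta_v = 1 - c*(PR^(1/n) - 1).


PR^(1/n) = 7.8^(1/1.14) = 6.060928
eta_v = 1 - 0.039 * (6.060928 - 1)
eta_v = 0.8026

0.8026


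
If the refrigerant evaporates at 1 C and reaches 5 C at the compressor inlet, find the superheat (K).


Superheat = T_suction - T_evap
Superheat = 5 - (1)
Superheat = 4 K

4


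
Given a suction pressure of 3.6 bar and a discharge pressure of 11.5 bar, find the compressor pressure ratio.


PR = P_high / P_low
PR = 11.5 / 3.6
PR = 3.194

3.194


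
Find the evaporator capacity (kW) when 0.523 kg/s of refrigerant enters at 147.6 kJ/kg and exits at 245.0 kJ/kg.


dh = 245.0 - 147.6 = 97.4 kJ/kg
Q_evap = m_dot * dh = 0.523 * 97.4
Q_evap = 50.94 kW

50.94


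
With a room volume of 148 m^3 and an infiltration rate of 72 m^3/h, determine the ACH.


ACH = flow / volume
ACH = 72 / 148
ACH = 0.486

0.486


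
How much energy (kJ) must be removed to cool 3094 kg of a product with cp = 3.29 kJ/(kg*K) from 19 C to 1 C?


dT = 19 - (1) = 18 K
Q = m * cp * dT = 3094 * 3.29 * 18
Q = 183227 kJ

183227


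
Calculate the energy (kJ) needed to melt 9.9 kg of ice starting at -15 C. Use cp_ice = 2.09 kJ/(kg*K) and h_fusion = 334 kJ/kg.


Sensible heat = cp * dT = 2.09 * 15 = 31.35 kJ/kg
Total per kg = 31.35 + 334 = 365.35 kJ/kg
Q = m * total = 9.9 * 365.35
Q = 3617.0 kJ

3617.0


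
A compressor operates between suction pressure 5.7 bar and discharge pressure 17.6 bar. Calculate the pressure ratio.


PR = P_high / P_low
PR = 17.6 / 5.7
PR = 3.088

3.088


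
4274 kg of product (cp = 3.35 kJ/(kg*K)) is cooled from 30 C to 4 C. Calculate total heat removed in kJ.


dT = 30 - (4) = 26 K
Q = m * cp * dT = 4274 * 3.35 * 26
Q = 372265 kJ

372265


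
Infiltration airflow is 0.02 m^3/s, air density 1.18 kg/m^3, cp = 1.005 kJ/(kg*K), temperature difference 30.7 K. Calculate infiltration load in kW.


Q = V_dot * rho * cp * dT
Q = 0.02 * 1.18 * 1.005 * 30.7
Q = 0.728 kW

0.728


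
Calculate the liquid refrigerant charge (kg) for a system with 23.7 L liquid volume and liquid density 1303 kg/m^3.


Charge = V * rho / 1000
Charge = 23.7 * 1303 / 1000
Charge = 30.88 kg

30.88


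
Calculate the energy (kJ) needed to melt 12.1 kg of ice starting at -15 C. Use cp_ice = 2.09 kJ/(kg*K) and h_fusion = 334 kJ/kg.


Sensible heat = cp * dT = 2.09 * 15 = 31.35 kJ/kg
Total per kg = 31.35 + 334 = 365.35 kJ/kg
Q = m * total = 12.1 * 365.35
Q = 4420.7 kJ

4420.7


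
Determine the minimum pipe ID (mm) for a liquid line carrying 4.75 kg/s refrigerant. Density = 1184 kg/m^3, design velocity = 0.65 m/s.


A = m_dot / (rho * v) = 4.75 / (1184 * 0.65) = 0.006172037422 m^2
d = sqrt(4*A/pi) * 1000
d = 88.6 mm

88.6


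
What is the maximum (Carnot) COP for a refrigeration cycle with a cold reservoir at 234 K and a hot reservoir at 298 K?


dT = 298 - 234 = 64 K
COP_carnot = T_cold / dT = 234 / 64
COP_carnot = 3.656

3.656


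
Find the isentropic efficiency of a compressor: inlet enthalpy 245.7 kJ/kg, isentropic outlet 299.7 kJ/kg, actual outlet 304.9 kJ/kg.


dh_ideal = 299.7 - 245.7 = 54.0 kJ/kg
dh_actual = 304.9 - 245.7 = 59.2 kJ/kg
eta_s = dh_ideal / dh_actual = 54.0 / 59.2
eta_s = 0.9122

0.9122


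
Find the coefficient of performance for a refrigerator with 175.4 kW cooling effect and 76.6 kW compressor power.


COP = Q_evap / W
COP = 175.4 / 76.6
COP = 2.29

2.29


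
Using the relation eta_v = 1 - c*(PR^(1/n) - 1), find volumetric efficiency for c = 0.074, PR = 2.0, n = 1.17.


PR^(1/n) = 2.0^(1/1.17) = 1.80838374
eta_v = 1 - 0.074 * (1.80838374 - 1)
eta_v = 0.9402

0.9402


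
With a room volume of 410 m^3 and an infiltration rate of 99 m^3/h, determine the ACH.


ACH = flow / volume
ACH = 99 / 410
ACH = 0.241

0.241


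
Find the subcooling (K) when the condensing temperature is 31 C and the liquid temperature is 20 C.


Subcooling = T_cond - T_liquid
Subcooling = 31 - 20
Subcooling = 11 K

11


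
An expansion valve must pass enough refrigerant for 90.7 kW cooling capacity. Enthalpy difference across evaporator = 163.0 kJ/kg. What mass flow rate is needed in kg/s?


m_dot = Q / dh
m_dot = 90.7 / 163.0
m_dot = 0.5564 kg/s

0.5564


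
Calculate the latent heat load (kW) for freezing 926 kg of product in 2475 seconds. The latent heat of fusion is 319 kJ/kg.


Q_lat = m * h_fg / t
Q_lat = 926 * 319 / 2475
Q_lat = 119.35 kW

119.35


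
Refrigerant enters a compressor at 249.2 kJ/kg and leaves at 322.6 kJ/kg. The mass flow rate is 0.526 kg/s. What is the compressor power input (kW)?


dh = 322.6 - 249.2 = 73.4 kJ/kg
W = m_dot * dh = 0.526 * 73.4 = 38.61 kW

38.61


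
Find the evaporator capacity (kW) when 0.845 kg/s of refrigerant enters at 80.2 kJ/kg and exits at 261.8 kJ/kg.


dh = 261.8 - 80.2 = 181.6 kJ/kg
Q_evap = m_dot * dh = 0.845 * 181.6
Q_evap = 153.45 kW

153.45


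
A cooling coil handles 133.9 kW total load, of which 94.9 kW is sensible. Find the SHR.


SHR = Q_sensible / Q_total
SHR = 94.9 / 133.9
SHR = 0.709

0.709


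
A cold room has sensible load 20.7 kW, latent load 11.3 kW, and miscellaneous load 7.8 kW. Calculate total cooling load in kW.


Q_total = Q_s + Q_l + Q_misc
Q_total = 20.7 + 11.3 + 7.8
Q_total = 39.8 kW

39.8


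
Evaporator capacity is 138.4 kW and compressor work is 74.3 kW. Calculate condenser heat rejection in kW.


Q_cond = Q_evap + W
Q_cond = 138.4 + 74.3
Q_cond = 212.7 kW

212.7


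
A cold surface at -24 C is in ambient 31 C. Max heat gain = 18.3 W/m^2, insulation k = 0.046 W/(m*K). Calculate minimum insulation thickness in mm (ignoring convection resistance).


dT = 31 - (-24) = 55 K
thickness = k * dT / q_max * 1000
thickness = 0.046 * 55 / 18.3 * 1000
thickness = 138.3 mm

138.3


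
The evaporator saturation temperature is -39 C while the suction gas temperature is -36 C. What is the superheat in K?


Superheat = T_suction - T_evap
Superheat = -36 - (-39)
Superheat = 3 K

3


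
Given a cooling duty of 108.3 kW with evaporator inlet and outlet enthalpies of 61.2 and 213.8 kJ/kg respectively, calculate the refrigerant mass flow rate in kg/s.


dh = 213.8 - 61.2 = 152.6 kJ/kg
m_dot = Q / dh = 108.3 / 152.6 = 0.7097 kg/s

0.7097


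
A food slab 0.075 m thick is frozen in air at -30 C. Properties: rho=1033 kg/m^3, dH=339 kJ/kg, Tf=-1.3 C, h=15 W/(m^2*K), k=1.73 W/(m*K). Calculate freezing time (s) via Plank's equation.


dT = -1.3 - (-30) = 28.7 K
term1 = a/(2h) = 0.075/(2*15) = 0.0025
term2 = a^2/(8k) = 0.075^2/(8*1.73) = 0.0004064306358
t = rho*dH*1000/dT * (term1 + term2)
t = 1033*339*1000/28.7 * (0.0025 + 0.0004064306358)
t = 35463 s

35463


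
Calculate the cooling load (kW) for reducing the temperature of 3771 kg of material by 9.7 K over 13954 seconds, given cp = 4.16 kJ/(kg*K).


Q = m * cp * dT / t
Q = 3771 * 4.16 * 9.7 / 13954
Q = 10.905 kW

10.905


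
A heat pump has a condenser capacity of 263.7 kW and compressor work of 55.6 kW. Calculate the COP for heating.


COP_hp = Q_cond / W
COP_hp = 263.7 / 55.6
COP_hp = 4.743

4.743


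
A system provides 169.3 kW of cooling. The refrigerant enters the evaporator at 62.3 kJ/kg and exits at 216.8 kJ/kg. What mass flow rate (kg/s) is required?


dh = 216.8 - 62.3 = 154.5 kJ/kg
m_dot = Q / dh = 169.3 / 154.5 = 1.0958 kg/s

1.0958


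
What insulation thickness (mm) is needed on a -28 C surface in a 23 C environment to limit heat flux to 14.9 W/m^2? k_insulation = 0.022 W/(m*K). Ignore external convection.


dT = 23 - (-28) = 51 K
thickness = k * dT / q_max * 1000
thickness = 0.022 * 51 / 14.9 * 1000
thickness = 75.3 mm

75.3


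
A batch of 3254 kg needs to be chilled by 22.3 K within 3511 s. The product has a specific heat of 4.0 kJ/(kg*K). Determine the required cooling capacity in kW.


Q = m * cp * dT / t
Q = 3254 * 4.0 * 22.3 / 3511
Q = 82.671 kW

82.671


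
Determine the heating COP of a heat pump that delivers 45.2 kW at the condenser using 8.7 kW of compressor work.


COP_hp = Q_cond / W
COP_hp = 45.2 / 8.7
COP_hp = 5.195

5.195


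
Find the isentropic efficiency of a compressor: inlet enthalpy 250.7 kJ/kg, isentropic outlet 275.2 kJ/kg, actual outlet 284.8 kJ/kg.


dh_ideal = 275.2 - 250.7 = 24.5 kJ/kg
dh_actual = 284.8 - 250.7 = 34.1 kJ/kg
eta_s = dh_ideal / dh_actual = 24.5 / 34.1
eta_s = 0.7185

0.7185


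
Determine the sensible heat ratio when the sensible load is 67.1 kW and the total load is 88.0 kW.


SHR = Q_sensible / Q_total
SHR = 67.1 / 88.0
SHR = 0.763

0.763


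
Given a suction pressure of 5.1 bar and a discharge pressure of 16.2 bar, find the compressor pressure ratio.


PR = P_high / P_low
PR = 16.2 / 5.1
PR = 3.176

3.176


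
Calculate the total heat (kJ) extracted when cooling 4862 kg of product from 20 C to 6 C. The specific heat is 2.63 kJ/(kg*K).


dT = 20 - (6) = 14 K
Q = m * cp * dT = 4862 * 2.63 * 14
Q = 179019 kJ

179019


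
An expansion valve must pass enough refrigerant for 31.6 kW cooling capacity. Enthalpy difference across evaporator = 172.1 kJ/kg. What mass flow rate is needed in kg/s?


m_dot = Q / dh
m_dot = 31.6 / 172.1
m_dot = 0.1836 kg/s

0.1836


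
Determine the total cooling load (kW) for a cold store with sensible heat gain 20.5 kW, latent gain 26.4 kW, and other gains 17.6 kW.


Q_total = Q_s + Q_l + Q_misc
Q_total = 20.5 + 26.4 + 17.6
Q_total = 64.5 kW

64.5


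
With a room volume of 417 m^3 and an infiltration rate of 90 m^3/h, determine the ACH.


ACH = flow / volume
ACH = 90 / 417
ACH = 0.216

0.216


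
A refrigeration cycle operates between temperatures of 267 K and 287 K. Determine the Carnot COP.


dT = 287 - 267 = 20 K
COP_carnot = T_cold / dT = 267 / 20
COP_carnot = 13.35

13.35


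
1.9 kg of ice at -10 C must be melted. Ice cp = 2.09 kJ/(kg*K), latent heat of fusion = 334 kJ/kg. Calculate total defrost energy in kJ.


Sensible heat = cp * dT = 2.09 * 10 = 20.9 kJ/kg
Total per kg = 20.9 + 334 = 354.9 kJ/kg
Q = m * total = 1.9 * 354.9
Q = 674.3 kJ

674.3


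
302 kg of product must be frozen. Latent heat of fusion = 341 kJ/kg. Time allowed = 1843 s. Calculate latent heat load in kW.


Q_lat = m * h_fg / t
Q_lat = 302 * 341 / 1843
Q_lat = 55.88 kW

55.88


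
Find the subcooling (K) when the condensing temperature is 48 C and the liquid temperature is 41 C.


Subcooling = T_cond - T_liquid
Subcooling = 48 - 41
Subcooling = 7 K

7


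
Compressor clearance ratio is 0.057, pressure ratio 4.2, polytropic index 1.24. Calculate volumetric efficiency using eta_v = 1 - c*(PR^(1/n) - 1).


PR^(1/n) = 4.2^(1/1.24) = 3.18141552
eta_v = 1 - 0.057 * (3.18141552 - 1)
eta_v = 0.8757

0.8757


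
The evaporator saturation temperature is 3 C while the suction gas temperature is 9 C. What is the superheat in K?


Superheat = T_suction - T_evap
Superheat = 9 - (3)
Superheat = 6 K

6


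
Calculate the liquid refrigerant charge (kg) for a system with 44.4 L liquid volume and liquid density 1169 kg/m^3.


Charge = V * rho / 1000
Charge = 44.4 * 1169 / 1000
Charge = 51.9 kg

51.9


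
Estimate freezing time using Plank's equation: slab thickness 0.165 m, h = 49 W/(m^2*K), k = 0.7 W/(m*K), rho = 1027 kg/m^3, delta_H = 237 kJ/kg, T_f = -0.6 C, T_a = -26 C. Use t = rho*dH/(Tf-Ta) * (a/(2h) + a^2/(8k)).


dT = -0.6 - (-26) = 25.4 K
term1 = a/(2h) = 0.165/(2*49) = 0.001683673469
term2 = a^2/(8k) = 0.165^2/(8*0.7) = 0.004861607143
t = rho*dH*1000/dT * (term1 + term2)
t = 1027*237*1000/25.4 * (0.001683673469 + 0.004861607143)
t = 62721 s

62721


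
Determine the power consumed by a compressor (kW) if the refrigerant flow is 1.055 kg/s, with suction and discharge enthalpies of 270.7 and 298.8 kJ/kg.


dh = 298.8 - 270.7 = 28.1 kJ/kg
W = m_dot * dh = 1.055 * 28.1 = 29.65 kW

29.65


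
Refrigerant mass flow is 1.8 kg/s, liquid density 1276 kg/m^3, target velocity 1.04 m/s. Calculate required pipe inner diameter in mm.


A = m_dot / (rho * v) = 1.8 / (1276 * 1.04) = 0.001356402218 m^2
d = sqrt(4*A/pi) * 1000
d = 41.6 mm

41.6


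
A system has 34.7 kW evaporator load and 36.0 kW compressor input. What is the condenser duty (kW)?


Q_cond = Q_evap + W
Q_cond = 34.7 + 36.0
Q_cond = 70.7 kW

70.7


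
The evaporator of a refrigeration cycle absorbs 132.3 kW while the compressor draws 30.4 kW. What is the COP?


COP = Q_evap / W
COP = 132.3 / 30.4
COP = 4.352

4.352


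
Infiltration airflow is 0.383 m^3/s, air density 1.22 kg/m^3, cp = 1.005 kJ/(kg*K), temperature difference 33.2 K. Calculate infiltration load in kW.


Q = V_dot * rho * cp * dT
Q = 0.383 * 1.22 * 1.005 * 33.2
Q = 15.591 kW

15.591


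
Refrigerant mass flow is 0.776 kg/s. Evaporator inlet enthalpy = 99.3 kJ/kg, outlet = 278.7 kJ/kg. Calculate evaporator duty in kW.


dh = 278.7 - 99.3 = 179.4 kJ/kg
Q_evap = m_dot * dh = 0.776 * 179.4
Q_evap = 139.21 kW

139.21


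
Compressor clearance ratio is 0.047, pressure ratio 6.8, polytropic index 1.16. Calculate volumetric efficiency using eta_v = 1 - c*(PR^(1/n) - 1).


PR^(1/n) = 6.8^(1/1.16) = 5.22011532
eta_v = 1 - 0.047 * (5.22011532 - 1)
eta_v = 0.8017

0.8017


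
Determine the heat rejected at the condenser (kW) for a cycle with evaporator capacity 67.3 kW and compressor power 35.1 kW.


Q_cond = Q_evap + W
Q_cond = 67.3 + 35.1
Q_cond = 102.4 kW

102.4


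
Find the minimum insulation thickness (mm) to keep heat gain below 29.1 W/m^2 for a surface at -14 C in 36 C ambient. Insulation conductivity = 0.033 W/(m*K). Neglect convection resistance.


dT = 36 - (-14) = 50 K
thickness = k * dT / q_max * 1000
thickness = 0.033 * 50 / 29.1 * 1000
thickness = 56.7 mm

56.7


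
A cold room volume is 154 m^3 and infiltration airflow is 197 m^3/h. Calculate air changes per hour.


ACH = flow / volume
ACH = 197 / 154
ACH = 1.279

1.279


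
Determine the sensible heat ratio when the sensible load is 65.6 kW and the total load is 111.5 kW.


SHR = Q_sensible / Q_total
SHR = 65.6 / 111.5
SHR = 0.588

0.588


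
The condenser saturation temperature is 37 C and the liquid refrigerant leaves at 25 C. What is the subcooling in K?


Subcooling = T_cond - T_liquid
Subcooling = 37 - 25
Subcooling = 12 K

12


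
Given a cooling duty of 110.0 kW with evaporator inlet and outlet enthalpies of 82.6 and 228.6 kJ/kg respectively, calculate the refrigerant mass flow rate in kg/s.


dh = 228.6 - 82.6 = 146.0 kJ/kg
m_dot = Q / dh = 110.0 / 146.0 = 0.7534 kg/s

0.7534


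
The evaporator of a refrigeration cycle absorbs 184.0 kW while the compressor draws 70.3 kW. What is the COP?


COP = Q_evap / W
COP = 184.0 / 70.3
COP = 2.617

2.617


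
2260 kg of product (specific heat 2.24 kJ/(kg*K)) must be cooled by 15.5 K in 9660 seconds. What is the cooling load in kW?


Q = m * cp * dT / t
Q = 2260 * 2.24 * 15.5 / 9660
Q = 8.123 kW

8.123


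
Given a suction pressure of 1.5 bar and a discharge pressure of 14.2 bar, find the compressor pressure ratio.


PR = P_high / P_low
PR = 14.2 / 1.5
PR = 9.467

9.467


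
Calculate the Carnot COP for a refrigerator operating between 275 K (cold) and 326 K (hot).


dT = 326 - 275 = 51 K
COP_carnot = T_cold / dT = 275 / 51
COP_carnot = 5.392

5.392


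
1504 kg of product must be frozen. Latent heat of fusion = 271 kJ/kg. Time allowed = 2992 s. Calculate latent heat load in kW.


Q_lat = m * h_fg / t
Q_lat = 1504 * 271 / 2992
Q_lat = 136.22 kW

136.22


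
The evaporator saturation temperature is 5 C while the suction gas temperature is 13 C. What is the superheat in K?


Superheat = T_suction - T_evap
Superheat = 13 - (5)
Superheat = 8 K

8


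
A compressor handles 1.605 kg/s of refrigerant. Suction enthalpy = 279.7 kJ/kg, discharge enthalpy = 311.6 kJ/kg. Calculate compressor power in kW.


dh = 311.6 - 279.7 = 31.9 kJ/kg
W = m_dot * dh = 1.605 * 31.9 = 51.2 kW

51.2


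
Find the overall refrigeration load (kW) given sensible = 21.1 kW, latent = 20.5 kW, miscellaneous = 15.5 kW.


Q_total = Q_s + Q_l + Q_misc
Q_total = 21.1 + 20.5 + 15.5
Q_total = 57.1 kW

57.1


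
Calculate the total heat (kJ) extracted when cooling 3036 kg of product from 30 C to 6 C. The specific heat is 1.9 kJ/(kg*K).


dT = 30 - (6) = 24 K
Q = m * cp * dT = 3036 * 1.9 * 24
Q = 138442 kJ

138442


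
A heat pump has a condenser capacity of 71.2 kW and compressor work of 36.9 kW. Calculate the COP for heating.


COP_hp = Q_cond / W
COP_hp = 71.2 / 36.9
COP_hp = 1.93

1.93


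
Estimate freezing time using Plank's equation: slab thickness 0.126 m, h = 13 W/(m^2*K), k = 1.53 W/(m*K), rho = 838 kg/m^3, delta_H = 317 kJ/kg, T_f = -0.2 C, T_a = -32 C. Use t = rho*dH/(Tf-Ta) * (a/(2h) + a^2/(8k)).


dT = -0.2 - (-32) = 31.8 K
term1 = a/(2h) = 0.126/(2*13) = 0.004846153846
term2 = a^2/(8k) = 0.126^2/(8*1.53) = 0.001297058824
t = rho*dH*1000/dT * (term1 + term2)
t = 838*317*1000/31.8 * (0.004846153846 + 0.001297058824)
t = 51318 s

51318


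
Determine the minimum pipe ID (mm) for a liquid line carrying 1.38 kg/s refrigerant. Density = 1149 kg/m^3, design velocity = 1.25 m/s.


A = m_dot / (rho * v) = 1.38 / (1149 * 1.25) = 0.0009608355091 m^2
d = sqrt(4*A/pi) * 1000
d = 35.0 mm

35.0


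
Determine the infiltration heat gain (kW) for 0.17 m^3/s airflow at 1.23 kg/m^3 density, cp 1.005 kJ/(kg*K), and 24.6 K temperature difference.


Q = V_dot * rho * cp * dT
Q = 0.17 * 1.23 * 1.005 * 24.6
Q = 5.17 kW

5.17


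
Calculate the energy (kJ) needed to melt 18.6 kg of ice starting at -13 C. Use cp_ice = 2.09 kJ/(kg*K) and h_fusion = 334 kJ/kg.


Sensible heat = cp * dT = 2.09 * 13 = 27.17 kJ/kg
Total per kg = 27.17 + 334 = 361.17 kJ/kg
Q = m * total = 18.6 * 361.17
Q = 6717.8 kJ

6717.8


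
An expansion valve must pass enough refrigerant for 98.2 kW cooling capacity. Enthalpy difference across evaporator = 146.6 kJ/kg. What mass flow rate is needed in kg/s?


m_dot = Q / dh
m_dot = 98.2 / 146.6
m_dot = 0.6698 kg/s

0.6698


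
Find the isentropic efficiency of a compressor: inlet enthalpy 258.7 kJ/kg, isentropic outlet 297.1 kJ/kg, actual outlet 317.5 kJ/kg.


dh_ideal = 297.1 - 258.7 = 38.4 kJ/kg
dh_actual = 317.5 - 258.7 = 58.8 kJ/kg
eta_s = dh_ideal / dh_actual = 38.4 / 58.8
eta_s = 0.6531

0.6531


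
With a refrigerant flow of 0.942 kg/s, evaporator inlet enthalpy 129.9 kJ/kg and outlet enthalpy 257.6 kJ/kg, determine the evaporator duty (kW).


dh = 257.6 - 129.9 = 127.7 kJ/kg
Q_evap = m_dot * dh = 0.942 * 127.7
Q_evap = 120.29 kW

120.29


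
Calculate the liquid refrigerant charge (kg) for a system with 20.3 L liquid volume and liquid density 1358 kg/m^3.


Charge = V * rho / 1000
Charge = 20.3 * 1358 / 1000
Charge = 27.57 kg

27.57


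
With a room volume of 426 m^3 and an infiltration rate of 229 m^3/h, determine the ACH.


ACH = flow / volume
ACH = 229 / 426
ACH = 0.538

0.538


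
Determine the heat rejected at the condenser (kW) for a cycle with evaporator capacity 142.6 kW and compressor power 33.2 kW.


Q_cond = Q_evap + W
Q_cond = 142.6 + 33.2
Q_cond = 175.8 kW

175.8


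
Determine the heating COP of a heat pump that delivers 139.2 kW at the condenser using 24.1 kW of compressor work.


COP_hp = Q_cond / W
COP_hp = 139.2 / 24.1
COP_hp = 5.776

5.776


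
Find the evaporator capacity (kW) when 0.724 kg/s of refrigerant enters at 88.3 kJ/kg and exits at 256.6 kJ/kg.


dh = 256.6 - 88.3 = 168.3 kJ/kg
Q_evap = m_dot * dh = 0.724 * 168.3
Q_evap = 121.85 kW

121.85


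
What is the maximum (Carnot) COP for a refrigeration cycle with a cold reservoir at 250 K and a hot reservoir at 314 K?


dT = 314 - 250 = 64 K
COP_carnot = T_cold / dT = 250 / 64
COP_carnot = 3.906

3.906


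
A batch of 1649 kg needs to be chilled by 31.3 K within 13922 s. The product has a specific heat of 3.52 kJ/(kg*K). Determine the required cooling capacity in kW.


Q = m * cp * dT / t
Q = 1649 * 3.52 * 31.3 / 13922
Q = 13.05 kW

13.05


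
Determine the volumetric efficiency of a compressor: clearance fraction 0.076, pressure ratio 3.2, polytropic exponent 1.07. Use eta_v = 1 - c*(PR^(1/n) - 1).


PR^(1/n) = 3.2^(1/1.07) = 2.96553315
eta_v = 1 - 0.076 * (2.96553315 - 1)
eta_v = 0.8506

0.8506


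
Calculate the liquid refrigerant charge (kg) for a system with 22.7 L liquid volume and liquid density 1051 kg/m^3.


Charge = V * rho / 1000
Charge = 22.7 * 1051 / 1000
Charge = 23.86 kg

23.86


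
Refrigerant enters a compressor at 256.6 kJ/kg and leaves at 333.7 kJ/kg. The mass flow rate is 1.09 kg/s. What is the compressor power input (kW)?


dh = 333.7 - 256.6 = 77.1 kJ/kg
W = m_dot * dh = 1.09 * 77.1 = 84.04 kW

84.04


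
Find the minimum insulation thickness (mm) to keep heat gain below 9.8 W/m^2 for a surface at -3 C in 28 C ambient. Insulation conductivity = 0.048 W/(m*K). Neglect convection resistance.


dT = 28 - (-3) = 31 K
thickness = k * dT / q_max * 1000
thickness = 0.048 * 31 / 9.8 * 1000
thickness = 151.8 mm

151.8


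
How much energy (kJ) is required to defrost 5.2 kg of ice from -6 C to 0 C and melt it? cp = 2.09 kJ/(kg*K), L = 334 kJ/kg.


Sensible heat = cp * dT = 2.09 * 6 = 12.54 kJ/kg
Total per kg = 12.54 + 334 = 346.54 kJ/kg
Q = m * total = 5.2 * 346.54
Q = 1802.0 kJ

1802.0


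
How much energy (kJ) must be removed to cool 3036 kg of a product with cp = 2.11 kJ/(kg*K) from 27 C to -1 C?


dT = 27 - (-1) = 28 K
Q = m * cp * dT = 3036 * 2.11 * 28
Q = 179367 kJ

179367


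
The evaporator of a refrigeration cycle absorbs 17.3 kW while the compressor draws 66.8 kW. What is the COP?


COP = Q_evap / W
COP = 17.3 / 66.8
COP = 0.259

0.259


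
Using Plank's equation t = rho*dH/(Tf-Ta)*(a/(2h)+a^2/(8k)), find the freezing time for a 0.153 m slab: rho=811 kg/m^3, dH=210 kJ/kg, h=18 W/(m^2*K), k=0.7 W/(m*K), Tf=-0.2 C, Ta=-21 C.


dT = -0.2 - (-21) = 20.8 K
term1 = a/(2h) = 0.153/(2*18) = 0.00425
term2 = a^2/(8k) = 0.153^2/(8*0.7) = 0.004180178571
t = rho*dH*1000/dT * (term1 + term2)
t = 811*210*1000/20.8 * (0.00425 + 0.004180178571)
t = 69026 s

69026


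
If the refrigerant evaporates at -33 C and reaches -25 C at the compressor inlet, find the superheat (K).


Superheat = T_suction - T_evap
Superheat = -25 - (-33)
Superheat = 8 K

8


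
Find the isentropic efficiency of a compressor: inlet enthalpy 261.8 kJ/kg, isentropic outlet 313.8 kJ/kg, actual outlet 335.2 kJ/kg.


dh_ideal = 313.8 - 261.8 = 52.0 kJ/kg
dh_actual = 335.2 - 261.8 = 73.4 kJ/kg
eta_s = dh_ideal / dh_actual = 52.0 / 73.4
eta_s = 0.7084

0.7084


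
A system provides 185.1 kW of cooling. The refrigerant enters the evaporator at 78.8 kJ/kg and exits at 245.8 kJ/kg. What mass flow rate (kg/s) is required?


dh = 245.8 - 78.8 = 167.0 kJ/kg
m_dot = Q / dh = 185.1 / 167.0 = 1.1084 kg/s

1.1084


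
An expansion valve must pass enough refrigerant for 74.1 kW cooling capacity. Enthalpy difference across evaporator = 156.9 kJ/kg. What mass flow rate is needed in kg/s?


m_dot = Q / dh
m_dot = 74.1 / 156.9
m_dot = 0.4723 kg/s

0.4723


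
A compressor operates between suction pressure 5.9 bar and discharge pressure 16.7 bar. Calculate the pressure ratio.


PR = P_high / P_low
PR = 16.7 / 5.9
PR = 2.831

2.831


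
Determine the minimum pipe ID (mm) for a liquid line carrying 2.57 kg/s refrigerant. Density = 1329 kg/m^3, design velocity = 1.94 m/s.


A = m_dot / (rho * v) = 2.57 / (1329 * 1.94) = 0.000996796289 m^2
d = sqrt(4*A/pi) * 1000
d = 35.6 mm

35.6


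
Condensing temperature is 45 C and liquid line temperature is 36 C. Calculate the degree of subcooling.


Subcooling = T_cond - T_liquid
Subcooling = 45 - 36
Subcooling = 9 K

9


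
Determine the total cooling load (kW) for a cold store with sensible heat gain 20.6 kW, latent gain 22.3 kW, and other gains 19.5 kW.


Q_total = Q_s + Q_l + Q_misc
Q_total = 20.6 + 22.3 + 19.5
Q_total = 62.4 kW

62.4


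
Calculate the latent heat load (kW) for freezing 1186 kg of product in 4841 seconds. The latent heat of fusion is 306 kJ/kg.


Q_lat = m * h_fg / t
Q_lat = 1186 * 306 / 4841
Q_lat = 74.97 kW

74.97


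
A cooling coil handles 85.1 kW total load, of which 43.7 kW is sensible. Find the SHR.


SHR = Q_sensible / Q_total
SHR = 43.7 / 85.1
SHR = 0.514

0.514


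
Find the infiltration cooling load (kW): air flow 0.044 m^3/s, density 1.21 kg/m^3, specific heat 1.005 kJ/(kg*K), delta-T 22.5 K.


Q = V_dot * rho * cp * dT
Q = 0.044 * 1.21 * 1.005 * 22.5
Q = 1.204 kW

1.204


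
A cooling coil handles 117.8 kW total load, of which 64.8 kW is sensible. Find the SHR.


SHR = Q_sensible / Q_total
SHR = 64.8 / 117.8
SHR = 0.55

0.55


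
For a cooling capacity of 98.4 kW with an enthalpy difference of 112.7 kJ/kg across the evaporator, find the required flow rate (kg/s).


m_dot = Q / dh
m_dot = 98.4 / 112.7
m_dot = 0.8731 kg/s

0.8731


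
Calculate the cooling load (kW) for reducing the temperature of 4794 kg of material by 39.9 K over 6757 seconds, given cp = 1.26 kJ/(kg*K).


Q = m * cp * dT / t
Q = 4794 * 1.26 * 39.9 / 6757
Q = 35.669 kW

35.669


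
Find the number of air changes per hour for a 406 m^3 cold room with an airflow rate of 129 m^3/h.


ACH = flow / volume
ACH = 129 / 406
ACH = 0.318

0.318


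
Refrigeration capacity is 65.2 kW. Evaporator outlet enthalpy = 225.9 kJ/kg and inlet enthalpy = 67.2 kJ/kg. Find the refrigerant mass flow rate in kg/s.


dh = 225.9 - 67.2 = 158.7 kJ/kg
m_dot = Q / dh = 65.2 / 158.7 = 0.4108 kg/s

0.4108


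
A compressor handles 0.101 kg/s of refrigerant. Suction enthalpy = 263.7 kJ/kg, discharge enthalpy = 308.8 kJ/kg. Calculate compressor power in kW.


dh = 308.8 - 263.7 = 45.1 kJ/kg
W = m_dot * dh = 0.101 * 45.1 = 4.56 kW

4.56


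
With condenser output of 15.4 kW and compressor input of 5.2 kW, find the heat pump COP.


COP_hp = Q_cond / W
COP_hp = 15.4 / 5.2
COP_hp = 2.962

2.962


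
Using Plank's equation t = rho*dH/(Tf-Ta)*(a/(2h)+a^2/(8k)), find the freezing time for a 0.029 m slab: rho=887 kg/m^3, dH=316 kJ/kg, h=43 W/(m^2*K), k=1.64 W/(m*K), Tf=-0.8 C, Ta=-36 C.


dT = -0.8 - (-36) = 35.2 K
term1 = a/(2h) = 0.029/(2*43) = 0.0003372093023
term2 = a^2/(8k) = 0.029^2/(8*1.64) = 0.00006410060976
t = rho*dH*1000/dT * (term1 + term2)
t = 887*316*1000/35.2 * (0.0003372093023 + 0.00006410060976)
t = 3196 s

3196


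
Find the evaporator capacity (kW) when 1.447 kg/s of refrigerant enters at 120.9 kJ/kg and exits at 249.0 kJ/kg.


dh = 249.0 - 120.9 = 128.1 kJ/kg
Q_evap = m_dot * dh = 1.447 * 128.1
Q_evap = 185.36 kW

185.36


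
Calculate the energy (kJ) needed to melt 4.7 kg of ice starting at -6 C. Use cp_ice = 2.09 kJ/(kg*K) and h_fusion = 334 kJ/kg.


Sensible heat = cp * dT = 2.09 * 6 = 12.54 kJ/kg
Total per kg = 12.54 + 334 = 346.54 kJ/kg
Q = m * total = 4.7 * 346.54
Q = 1628.7 kJ

1628.7


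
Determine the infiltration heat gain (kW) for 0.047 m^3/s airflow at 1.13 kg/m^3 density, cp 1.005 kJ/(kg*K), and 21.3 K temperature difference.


Q = V_dot * rho * cp * dT
Q = 0.047 * 1.13 * 1.005 * 21.3
Q = 1.137 kW

1.137


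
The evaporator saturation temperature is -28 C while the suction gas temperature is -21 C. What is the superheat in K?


Superheat = T_suction - T_evap
Superheat = -21 - (-28)
Superheat = 7 K

7


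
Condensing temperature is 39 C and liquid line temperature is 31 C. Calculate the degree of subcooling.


Subcooling = T_cond - T_liquid
Subcooling = 39 - 31
Subcooling = 8 K

8


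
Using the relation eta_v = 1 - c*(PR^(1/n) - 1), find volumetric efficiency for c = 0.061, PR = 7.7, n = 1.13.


PR^(1/n) = 7.7^(1/1.13) = 6.08842649
eta_v = 1 - 0.061 * (6.08842649 - 1)
eta_v = 0.6896

0.6896


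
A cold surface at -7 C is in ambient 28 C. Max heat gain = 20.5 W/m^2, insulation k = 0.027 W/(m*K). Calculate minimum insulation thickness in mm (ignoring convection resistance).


dT = 28 - (-7) = 35 K
thickness = k * dT / q_max * 1000
thickness = 0.027 * 35 / 20.5 * 1000
thickness = 46.1 mm

46.1


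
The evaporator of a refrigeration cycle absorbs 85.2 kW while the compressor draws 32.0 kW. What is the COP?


COP = Q_evap / W
COP = 85.2 / 32.0
COP = 2.663

2.663


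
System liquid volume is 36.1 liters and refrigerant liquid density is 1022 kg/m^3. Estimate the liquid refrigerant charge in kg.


Charge = V * rho / 1000
Charge = 36.1 * 1022 / 1000
Charge = 36.89 kg

36.89


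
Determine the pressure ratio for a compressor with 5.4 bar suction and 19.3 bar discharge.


PR = P_high / P_low
PR = 19.3 / 5.4
PR = 3.574

3.574


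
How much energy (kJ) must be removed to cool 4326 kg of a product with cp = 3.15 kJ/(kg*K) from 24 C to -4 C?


dT = 24 - (-4) = 28 K
Q = m * cp * dT = 4326 * 3.15 * 28
Q = 381553 kJ

381553


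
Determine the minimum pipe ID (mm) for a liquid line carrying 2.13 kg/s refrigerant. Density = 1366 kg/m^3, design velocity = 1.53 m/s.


A = m_dot / (rho * v) = 2.13 / (1366 * 1.53) = 0.001019148509 m^2
d = sqrt(4*A/pi) * 1000
d = 36.0 mm

36.0


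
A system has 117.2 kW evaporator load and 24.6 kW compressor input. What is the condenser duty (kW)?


Q_cond = Q_evap + W
Q_cond = 117.2 + 24.6
Q_cond = 141.8 kW

141.8


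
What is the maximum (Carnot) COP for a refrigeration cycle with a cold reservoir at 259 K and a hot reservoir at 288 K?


dT = 288 - 259 = 29 K
COP_carnot = T_cold / dT = 259 / 29
COP_carnot = 8.931

8.931


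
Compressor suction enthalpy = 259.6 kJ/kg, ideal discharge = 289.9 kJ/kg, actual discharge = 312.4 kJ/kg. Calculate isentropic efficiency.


dh_ideal = 289.9 - 259.6 = 30.3 kJ/kg
dh_actual = 312.4 - 259.6 = 52.8 kJ/kg
eta_s = dh_ideal / dh_actual = 30.3 / 52.8
eta_s = 0.5739

0.5739


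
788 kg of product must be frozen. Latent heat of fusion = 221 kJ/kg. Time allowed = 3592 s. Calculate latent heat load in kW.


Q_lat = m * h_fg / t
Q_lat = 788 * 221 / 3592
Q_lat = 48.48 kW

48.48


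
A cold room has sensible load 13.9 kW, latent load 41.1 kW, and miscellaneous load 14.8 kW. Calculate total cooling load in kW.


Q_total = Q_s + Q_l + Q_misc
Q_total = 13.9 + 41.1 + 14.8
Q_total = 69.8 kW

69.8


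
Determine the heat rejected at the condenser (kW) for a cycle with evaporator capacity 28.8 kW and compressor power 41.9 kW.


Q_cond = Q_evap + W
Q_cond = 28.8 + 41.9
Q_cond = 70.7 kW

70.7


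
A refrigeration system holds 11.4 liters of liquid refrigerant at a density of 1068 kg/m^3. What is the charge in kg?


Charge = V * rho / 1000
Charge = 11.4 * 1068 / 1000
Charge = 12.18 kg

12.18


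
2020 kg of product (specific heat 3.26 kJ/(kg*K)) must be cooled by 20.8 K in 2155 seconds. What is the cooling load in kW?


Q = m * cp * dT / t
Q = 2020 * 3.26 * 20.8 / 2155
Q = 63.56 kW

63.56


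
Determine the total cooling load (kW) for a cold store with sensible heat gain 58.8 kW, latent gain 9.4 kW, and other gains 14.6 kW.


Q_total = Q_s + Q_l + Q_misc
Q_total = 58.8 + 9.4 + 14.6
Q_total = 82.8 kW

82.8


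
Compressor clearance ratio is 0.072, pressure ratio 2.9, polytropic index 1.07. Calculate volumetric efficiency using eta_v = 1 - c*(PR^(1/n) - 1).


PR^(1/n) = 2.9^(1/1.07) = 2.70487788
eta_v = 1 - 0.072 * (2.70487788 - 1)
eta_v = 0.8772

0.8772


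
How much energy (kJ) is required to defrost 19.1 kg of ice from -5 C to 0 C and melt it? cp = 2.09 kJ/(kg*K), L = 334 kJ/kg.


Sensible heat = cp * dT = 2.09 * 5 = 10.45 kJ/kg
Total per kg = 10.45 + 334 = 344.45 kJ/kg
Q = m * total = 19.1 * 344.45
Q = 6579.0 kJ

6579.0


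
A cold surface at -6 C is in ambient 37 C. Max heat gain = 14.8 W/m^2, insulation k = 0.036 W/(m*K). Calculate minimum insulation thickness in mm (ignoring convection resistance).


dT = 37 - (-6) = 43 K
thickness = k * dT / q_max * 1000
thickness = 0.036 * 43 / 14.8 * 1000
thickness = 104.6 mm

104.6


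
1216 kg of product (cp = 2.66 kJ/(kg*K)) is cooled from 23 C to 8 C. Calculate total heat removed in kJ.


dT = 23 - (8) = 15 K
Q = m * cp * dT = 1216 * 2.66 * 15
Q = 48518 kJ

48518


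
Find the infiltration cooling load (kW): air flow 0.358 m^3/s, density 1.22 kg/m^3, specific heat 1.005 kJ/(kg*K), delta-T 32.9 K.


Q = V_dot * rho * cp * dT
Q = 0.358 * 1.22 * 1.005 * 32.9
Q = 14.441 kW

14.441


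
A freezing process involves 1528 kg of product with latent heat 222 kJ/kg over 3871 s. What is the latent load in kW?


Q_lat = m * h_fg / t
Q_lat = 1528 * 222 / 3871
Q_lat = 87.63 kW

87.63


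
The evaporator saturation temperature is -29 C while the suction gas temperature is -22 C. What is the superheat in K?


Superheat = T_suction - T_evap
Superheat = -22 - (-29)
Superheat = 7 K

7


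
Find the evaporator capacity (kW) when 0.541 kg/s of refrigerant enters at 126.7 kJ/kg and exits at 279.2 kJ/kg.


dh = 279.2 - 126.7 = 152.5 kJ/kg
Q_evap = m_dot * dh = 0.541 * 152.5
Q_evap = 82.5 kW

82.5


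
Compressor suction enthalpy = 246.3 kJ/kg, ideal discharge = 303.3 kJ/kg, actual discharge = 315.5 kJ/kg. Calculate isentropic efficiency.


dh_ideal = 303.3 - 246.3 = 57.0 kJ/kg
dh_actual = 315.5 - 246.3 = 69.2 kJ/kg
eta_s = dh_ideal / dh_actual = 57.0 / 69.2
eta_s = 0.8237

0.8237


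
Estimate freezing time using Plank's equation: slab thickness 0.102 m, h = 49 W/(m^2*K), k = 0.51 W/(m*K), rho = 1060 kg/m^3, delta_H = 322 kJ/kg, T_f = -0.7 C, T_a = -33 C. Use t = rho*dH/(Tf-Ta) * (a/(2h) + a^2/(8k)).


dT = -0.7 - (-33) = 32.3 K
term1 = a/(2h) = 0.102/(2*49) = 0.001040816327
term2 = a^2/(8k) = 0.102^2/(8*0.51) = 0.00255
t = rho*dH*1000/dT * (term1 + term2)
t = 1060*322*1000/32.3 * (0.001040816327 + 0.00255)
t = 37945 s

37945


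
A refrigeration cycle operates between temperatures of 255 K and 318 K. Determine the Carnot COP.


dT = 318 - 255 = 63 K
COP_carnot = T_cold / dT = 255 / 63
COP_carnot = 4.048

4.048


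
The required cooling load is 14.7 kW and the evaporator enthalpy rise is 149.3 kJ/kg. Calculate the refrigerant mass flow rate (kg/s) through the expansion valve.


m_dot = Q / dh
m_dot = 14.7 / 149.3
m_dot = 0.0985 kg/s

0.0985


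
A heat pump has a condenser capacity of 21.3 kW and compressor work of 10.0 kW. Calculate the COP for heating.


COP_hp = Q_cond / W
COP_hp = 21.3 / 10.0
COP_hp = 2.13

2.13


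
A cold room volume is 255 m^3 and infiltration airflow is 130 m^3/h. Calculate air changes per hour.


ACH = flow / volume
ACH = 130 / 255
ACH = 0.51

0.51


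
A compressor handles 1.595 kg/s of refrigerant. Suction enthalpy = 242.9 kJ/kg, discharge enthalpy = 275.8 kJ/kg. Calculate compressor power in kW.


dh = 275.8 - 242.9 = 32.9 kJ/kg
W = m_dot * dh = 1.595 * 32.9 = 52.48 kW

52.48
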